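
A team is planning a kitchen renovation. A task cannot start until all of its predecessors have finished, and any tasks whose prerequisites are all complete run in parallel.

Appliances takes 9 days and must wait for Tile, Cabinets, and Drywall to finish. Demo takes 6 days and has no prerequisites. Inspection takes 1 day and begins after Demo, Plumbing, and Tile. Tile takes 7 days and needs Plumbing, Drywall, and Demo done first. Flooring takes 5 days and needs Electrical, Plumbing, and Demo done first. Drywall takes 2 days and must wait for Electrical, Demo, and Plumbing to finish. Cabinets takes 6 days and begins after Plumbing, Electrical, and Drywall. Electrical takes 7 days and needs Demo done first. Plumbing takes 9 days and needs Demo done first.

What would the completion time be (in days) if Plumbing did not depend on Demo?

Before: longest chain Demo→Plumbing→Drywall→Tile→Appliances = 6+9+2+7+9 = 33, finish 33.
Without Demo→Plumbing, Plumbing's earliest start moves from 6 to 0.
After: Demo→Electrical→Drywall→Tile→Appliances = 6+7+2+7+9 = 31 → 31 days.

31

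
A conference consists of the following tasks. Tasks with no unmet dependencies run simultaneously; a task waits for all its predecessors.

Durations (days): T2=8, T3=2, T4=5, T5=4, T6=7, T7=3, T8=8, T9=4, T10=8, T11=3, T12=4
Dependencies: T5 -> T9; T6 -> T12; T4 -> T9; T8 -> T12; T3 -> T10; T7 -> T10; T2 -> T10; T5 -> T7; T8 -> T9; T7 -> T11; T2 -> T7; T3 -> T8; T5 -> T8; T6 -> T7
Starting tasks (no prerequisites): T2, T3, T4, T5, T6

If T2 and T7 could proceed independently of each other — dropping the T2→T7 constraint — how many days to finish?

With the dependency in place, T2→T7→T10 = 8+3+8 = 19 sets the finish at 19 days.
Without T2→T7, T7's earliest start moves from 8 to 7.
After: T6→T7→T10 = 7+3+8 = 18 → 18 days.

18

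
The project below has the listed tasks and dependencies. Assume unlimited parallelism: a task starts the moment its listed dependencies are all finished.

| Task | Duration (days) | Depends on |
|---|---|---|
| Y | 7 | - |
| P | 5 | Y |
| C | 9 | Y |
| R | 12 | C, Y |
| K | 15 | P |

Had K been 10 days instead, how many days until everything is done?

Critical path before the change: Y→C→R = 7+9+12 = 28 giving 28 days.
K is off the critical path — its longest chain is 27 days, giving 1 of slack.
No other chain overtakes it, so the finish is 28 days.

28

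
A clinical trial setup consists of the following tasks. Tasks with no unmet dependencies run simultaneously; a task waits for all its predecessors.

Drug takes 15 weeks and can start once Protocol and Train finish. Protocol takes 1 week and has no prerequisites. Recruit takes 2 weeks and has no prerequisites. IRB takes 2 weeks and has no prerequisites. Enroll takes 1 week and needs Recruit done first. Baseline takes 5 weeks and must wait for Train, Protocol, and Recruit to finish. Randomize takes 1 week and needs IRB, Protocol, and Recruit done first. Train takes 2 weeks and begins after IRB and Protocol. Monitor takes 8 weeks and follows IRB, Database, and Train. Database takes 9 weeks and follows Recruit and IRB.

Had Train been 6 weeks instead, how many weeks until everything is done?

As given, the longest chain is IRB→Train→Drug = 2+2+15 = 19, so the finish is 19 weeks.
Since Train is critical, the +4 change carries straight to that chain (now 23 weeks).
That remains the longest chain; total 23 weeks.

23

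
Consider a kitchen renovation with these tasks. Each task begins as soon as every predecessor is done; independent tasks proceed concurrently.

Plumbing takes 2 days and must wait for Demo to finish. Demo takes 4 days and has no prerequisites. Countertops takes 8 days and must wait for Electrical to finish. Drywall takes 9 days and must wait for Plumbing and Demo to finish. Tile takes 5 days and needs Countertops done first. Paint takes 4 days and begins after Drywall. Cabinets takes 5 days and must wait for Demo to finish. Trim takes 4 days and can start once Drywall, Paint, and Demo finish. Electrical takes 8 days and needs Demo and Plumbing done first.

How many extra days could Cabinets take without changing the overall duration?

Critical path: Demo→Plumbing→Electrical→Countertops→Tile = 4+2+8+8+5 = 27, so the finish is 27 days.
Cabinets finishes as early as 9 and must finish by 27.
Float = 27 − 9 = 18.

18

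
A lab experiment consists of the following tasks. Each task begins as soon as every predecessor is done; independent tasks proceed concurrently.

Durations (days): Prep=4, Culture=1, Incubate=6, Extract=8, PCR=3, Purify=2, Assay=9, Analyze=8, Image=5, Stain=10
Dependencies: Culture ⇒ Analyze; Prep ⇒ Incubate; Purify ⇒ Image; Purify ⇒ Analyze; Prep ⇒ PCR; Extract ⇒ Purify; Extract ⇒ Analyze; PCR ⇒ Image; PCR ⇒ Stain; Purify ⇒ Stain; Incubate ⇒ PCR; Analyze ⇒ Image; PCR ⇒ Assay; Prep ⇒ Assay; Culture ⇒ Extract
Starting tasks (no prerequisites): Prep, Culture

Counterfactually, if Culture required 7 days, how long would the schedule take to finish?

As given, the longest chain is Culture→Extract→Purify→Analyze→Image = 1+8+2+8+5 = 24, so the finish is 24 days.
Culture lies on that path, so at 7 days the path becomes 30 days.
That remains the longest chain; total 30 days.

30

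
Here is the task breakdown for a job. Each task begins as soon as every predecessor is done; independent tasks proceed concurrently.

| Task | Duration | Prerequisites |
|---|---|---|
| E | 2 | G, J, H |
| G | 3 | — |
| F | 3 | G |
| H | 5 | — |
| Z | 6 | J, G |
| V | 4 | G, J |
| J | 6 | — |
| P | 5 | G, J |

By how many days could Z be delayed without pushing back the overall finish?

0

J→Z = 6+6 = 12 sets the makespan at 12 days.
Longest path through Z: 12 days (earliest finish 12, latest finish 12).
Slack of Z = 6 − 6 = 0 days.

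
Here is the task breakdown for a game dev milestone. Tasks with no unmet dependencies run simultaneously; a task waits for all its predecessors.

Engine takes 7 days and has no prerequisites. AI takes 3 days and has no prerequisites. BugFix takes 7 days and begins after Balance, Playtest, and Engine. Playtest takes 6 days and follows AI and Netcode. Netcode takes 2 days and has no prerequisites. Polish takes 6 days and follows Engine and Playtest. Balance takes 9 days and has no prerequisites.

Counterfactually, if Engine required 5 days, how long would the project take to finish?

Actual critical path: AI→Playtest→BugFix = 3+6+7 = 16 ⇒ 16 days.
Engine has 2 days of float (longest path through it is 14).
No other chain overtakes it, so the finish is 16 days.

16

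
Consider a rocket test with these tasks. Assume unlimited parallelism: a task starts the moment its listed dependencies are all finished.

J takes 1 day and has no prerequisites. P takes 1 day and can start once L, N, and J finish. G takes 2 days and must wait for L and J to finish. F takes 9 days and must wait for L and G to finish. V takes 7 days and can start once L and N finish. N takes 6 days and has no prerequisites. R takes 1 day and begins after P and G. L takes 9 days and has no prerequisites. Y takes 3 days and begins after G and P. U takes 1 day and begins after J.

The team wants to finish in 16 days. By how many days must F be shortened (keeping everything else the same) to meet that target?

Current finish: 20 days; target: 16.
F is on every critical path, so each day cut from F cuts the finish by one (this holds down to a finish of 16).
Need 20 − 16 = 4 days off F → F becomes 5 days, finish becomes 16.

4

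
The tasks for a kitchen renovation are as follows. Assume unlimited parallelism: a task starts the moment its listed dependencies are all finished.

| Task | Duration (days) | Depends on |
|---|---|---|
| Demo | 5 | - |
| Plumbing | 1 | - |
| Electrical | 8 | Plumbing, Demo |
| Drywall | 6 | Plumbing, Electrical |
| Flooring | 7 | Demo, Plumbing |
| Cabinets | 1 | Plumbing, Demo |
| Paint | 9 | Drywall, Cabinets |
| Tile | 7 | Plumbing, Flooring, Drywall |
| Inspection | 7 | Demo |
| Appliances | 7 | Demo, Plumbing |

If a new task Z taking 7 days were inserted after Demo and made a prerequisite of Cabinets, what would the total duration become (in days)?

Originally the job takes 28 days.
With Z inserted, Cabinets now waits for max(Plumbing, Demo, Z).
New critical path: Demo→Electrical→Drywall→Paint = 5+8+6+9 = 28 ⇒ 28 days.

28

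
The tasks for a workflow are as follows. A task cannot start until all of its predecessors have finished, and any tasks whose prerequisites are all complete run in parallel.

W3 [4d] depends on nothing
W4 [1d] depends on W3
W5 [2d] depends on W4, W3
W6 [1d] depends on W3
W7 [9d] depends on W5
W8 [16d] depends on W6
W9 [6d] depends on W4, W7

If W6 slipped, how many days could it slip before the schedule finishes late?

1

W3→W4→W5→W7→W9 = 4+1+2+9+6 = 22 sets the makespan at 22 days.
Longest path through W6: 21 days (earliest finish 5, latest finish 6).
Slack of W6 = 5 − 4 = 1 day.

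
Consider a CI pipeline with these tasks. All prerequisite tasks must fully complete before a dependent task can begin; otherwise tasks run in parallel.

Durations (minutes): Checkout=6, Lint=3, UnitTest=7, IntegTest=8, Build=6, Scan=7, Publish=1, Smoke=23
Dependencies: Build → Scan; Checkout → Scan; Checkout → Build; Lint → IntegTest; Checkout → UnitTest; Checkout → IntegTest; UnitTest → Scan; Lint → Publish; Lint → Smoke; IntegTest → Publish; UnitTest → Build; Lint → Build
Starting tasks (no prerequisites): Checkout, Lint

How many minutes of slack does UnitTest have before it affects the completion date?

The longest chain is Checkout→UnitTest→Build→Scan = 6+7+6+7 = 26; overall finish 26 minutes.
UnitTest finishes as early as 13 and must finish by 13.
Float = 26 − 26 = 0.

0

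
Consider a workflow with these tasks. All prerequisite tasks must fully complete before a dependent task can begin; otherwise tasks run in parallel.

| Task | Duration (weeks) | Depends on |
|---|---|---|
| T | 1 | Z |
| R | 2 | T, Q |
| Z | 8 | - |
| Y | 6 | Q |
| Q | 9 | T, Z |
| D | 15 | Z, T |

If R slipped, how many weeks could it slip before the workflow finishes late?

The longest chain is Z→T→D = 8+1+15 = 24; overall finish 24 weeks.
Longest path through R: 20 weeks (earliest finish 20, latest finish 24).
Float = 24 − 20 = 4.

4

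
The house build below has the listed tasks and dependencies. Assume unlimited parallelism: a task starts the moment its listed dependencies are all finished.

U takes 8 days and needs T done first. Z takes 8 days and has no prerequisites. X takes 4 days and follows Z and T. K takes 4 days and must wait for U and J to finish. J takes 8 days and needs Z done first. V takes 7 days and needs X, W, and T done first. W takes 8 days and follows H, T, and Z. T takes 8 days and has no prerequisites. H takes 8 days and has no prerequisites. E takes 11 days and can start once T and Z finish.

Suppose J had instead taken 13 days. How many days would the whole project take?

25

The binding path is H→W→V = 8+8+7 = 23; finish at 23 days.
The longest path through J is only 20 days, so J has float 3.
The binding chain switches to Z→J→K = 8+13+4 = 25; finish 25 days.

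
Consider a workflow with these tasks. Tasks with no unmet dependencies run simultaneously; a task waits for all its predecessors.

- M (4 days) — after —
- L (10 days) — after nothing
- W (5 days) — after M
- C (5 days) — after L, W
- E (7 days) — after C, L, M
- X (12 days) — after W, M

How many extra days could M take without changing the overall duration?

Critical path: L→C→E = 10+5+7 = 22, so the finish is 22 days.
Longest path through M: 21 days (earliest finish 4, latest finish 5).
So M can slip 5 − 4 = 1 day.

1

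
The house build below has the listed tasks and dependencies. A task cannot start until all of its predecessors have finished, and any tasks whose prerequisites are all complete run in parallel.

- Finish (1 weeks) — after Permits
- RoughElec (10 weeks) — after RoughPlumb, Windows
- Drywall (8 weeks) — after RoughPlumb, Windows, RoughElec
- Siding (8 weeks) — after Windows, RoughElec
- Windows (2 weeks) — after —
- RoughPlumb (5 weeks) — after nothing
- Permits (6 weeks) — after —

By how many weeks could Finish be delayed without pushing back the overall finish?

16

RoughPlumb→RoughElec→Drywall = 5+10+8 = 23 sets the makespan at 23 weeks.
Longest path through Finish: 7 weeks (earliest finish 7, latest finish 23).
So Finish can slip 23 − 7 = 16 weeks.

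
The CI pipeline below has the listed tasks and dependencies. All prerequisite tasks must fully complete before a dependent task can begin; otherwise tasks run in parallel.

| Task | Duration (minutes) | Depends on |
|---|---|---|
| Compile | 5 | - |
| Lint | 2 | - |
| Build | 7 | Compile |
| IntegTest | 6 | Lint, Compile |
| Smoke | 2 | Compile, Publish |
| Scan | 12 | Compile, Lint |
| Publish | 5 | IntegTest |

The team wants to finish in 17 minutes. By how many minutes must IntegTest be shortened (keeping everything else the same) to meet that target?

Current finish: 18 minutes; target: 17.
IntegTest is on every critical path, so each minute cut from IntegTest cuts the finish by one (this holds down to a finish of 17).
Need 18 − 17 = 1 minute off IntegTest → IntegTest becomes 5 minutes, finish becomes 17.

1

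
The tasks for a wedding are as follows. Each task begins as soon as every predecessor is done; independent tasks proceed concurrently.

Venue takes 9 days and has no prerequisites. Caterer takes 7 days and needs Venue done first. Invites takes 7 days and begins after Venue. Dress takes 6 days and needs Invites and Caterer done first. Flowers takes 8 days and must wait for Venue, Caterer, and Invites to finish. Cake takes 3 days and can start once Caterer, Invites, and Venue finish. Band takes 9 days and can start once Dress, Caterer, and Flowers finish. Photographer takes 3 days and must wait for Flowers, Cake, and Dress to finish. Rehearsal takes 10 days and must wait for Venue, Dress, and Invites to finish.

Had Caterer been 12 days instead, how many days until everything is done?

Actual critical path: Venue→Caterer→Flowers→Band = 9+7+8+9 = 33 ⇒ 33 days.
Caterer lies on that path, so at 12 days the path becomes 38 days.
That remains the longest chain; total 38 days.

38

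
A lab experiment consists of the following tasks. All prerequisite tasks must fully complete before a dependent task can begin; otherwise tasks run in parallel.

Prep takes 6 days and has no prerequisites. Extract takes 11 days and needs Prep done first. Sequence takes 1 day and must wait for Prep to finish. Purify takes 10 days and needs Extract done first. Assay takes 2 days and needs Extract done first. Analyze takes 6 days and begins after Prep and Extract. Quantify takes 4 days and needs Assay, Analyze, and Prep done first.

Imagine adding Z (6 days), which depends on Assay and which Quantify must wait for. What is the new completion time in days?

29

Originally the job takes 27 days.
With Z inserted, Quantify now waits for max(Assay, Analyze, Prep, Z).
New critical path: Prep→Extract→Assay→Z→Quantify = 6+11+2+6+4 = 29 ⇒ 29 days.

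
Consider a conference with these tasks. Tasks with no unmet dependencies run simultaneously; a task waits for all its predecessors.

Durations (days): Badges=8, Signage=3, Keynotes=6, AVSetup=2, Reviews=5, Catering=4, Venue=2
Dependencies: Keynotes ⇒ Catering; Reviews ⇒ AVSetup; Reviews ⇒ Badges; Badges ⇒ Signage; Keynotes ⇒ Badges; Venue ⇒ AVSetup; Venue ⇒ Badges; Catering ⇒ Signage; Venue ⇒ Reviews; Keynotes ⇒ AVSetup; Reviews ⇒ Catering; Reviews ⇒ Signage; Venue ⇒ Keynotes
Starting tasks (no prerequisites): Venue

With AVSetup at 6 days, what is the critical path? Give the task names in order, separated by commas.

Venue, Keynotes, Badges, Signage

Actual critical path: Venue→Keynotes→Badges→Signage = 2+6+8+3 = 19 ⇒ 19 days.
The longest path through AVSetup is only 10 days, so AVSetup has float 9.
The critical path is still Venue→Keynotes→Badges→Signage; finish is now 19 days.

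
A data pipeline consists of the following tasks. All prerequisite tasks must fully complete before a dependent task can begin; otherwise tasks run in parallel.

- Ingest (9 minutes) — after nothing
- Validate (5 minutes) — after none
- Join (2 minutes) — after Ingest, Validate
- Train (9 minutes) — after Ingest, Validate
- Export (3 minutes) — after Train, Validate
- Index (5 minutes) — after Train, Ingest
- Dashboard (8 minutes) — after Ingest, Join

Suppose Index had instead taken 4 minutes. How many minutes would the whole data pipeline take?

Actual critical path: Ingest→Train→Index = 9+9+5 = 23 ⇒ 23 minutes.
Since Index is critical, the -1 change carries straight to that chain (now 22 minutes).
The critical path is still Ingest→Train→Index; finish is now 22 minutes.

22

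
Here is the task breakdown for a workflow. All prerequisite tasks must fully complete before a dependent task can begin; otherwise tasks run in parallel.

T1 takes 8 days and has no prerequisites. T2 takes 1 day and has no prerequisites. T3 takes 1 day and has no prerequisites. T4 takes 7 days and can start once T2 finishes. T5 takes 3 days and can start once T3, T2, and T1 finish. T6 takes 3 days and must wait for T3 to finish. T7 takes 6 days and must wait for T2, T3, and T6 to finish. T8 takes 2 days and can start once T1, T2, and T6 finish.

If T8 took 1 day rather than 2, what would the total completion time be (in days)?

11

The binding path is T1→T5 = 8+3 = 11; finish at 11 days.
T8 is off the critical path — its longest chain is 10 days, giving 1 of slack.
The critical path is still T1→T5; finish is now 11 days.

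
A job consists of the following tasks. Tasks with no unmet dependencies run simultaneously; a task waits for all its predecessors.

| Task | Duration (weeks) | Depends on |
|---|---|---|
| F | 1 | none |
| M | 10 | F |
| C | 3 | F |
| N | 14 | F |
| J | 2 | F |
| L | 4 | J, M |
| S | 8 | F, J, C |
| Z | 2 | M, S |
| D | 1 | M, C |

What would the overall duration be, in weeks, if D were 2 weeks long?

Critical path before the change: F→M→L = 1+10+4 = 15 giving 15 weeks.
D is off the critical path — its longest chain is 12 weeks, giving 3 of slack.
No other chain overtakes it, so the finish is 15 weeks.

15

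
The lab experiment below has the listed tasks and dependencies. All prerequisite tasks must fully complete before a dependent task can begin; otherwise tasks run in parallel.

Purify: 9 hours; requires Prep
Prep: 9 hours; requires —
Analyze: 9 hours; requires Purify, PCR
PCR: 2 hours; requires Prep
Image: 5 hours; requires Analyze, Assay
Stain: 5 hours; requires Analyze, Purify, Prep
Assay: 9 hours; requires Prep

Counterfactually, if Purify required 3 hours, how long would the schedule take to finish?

Baseline: Prep→Purify→Analyze→Image = 9+9+9+5 = 32 → 32 hours.
Since Purify is critical, the -6 change carries straight to that chain (now 26 hours).
No other chain overtakes it, so the finish is 26 hours.

26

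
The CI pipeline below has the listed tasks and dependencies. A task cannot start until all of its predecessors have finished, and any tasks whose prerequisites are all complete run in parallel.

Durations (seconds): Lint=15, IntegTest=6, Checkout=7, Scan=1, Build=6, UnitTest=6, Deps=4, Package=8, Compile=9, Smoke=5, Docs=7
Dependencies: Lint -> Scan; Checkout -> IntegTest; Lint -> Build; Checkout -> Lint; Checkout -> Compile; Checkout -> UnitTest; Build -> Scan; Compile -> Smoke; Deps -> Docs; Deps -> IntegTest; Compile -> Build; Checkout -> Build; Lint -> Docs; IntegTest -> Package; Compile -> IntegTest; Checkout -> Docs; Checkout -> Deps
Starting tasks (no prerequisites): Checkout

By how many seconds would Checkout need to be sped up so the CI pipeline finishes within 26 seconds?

Current finish: 30 seconds; target: 26.
Checkout is on every critical path, so each second cut from Checkout cuts the finish by one (this holds down to a finish of 24).
Need 30 − 26 = 4 seconds off Checkout → Checkout becomes 3 seconds, finish becomes 26.

4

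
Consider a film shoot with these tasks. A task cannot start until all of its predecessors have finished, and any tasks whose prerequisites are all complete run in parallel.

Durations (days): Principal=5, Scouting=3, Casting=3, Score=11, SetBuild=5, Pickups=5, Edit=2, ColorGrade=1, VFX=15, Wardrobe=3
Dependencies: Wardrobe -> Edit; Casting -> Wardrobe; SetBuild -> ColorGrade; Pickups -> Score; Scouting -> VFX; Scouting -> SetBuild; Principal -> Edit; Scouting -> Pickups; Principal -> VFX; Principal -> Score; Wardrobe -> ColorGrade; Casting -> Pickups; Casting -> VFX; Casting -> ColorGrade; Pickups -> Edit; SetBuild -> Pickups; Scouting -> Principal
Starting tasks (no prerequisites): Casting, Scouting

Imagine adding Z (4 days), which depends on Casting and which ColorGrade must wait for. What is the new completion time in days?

24

Originally the plan takes 24 days.
With Z inserted, ColorGrade now waits for max(Casting, SetBuild, Wardrobe, Z).
New critical path: Scouting→SetBuild→Pickups→Score = 3+5+5+11 = 24 ⇒ 24 days.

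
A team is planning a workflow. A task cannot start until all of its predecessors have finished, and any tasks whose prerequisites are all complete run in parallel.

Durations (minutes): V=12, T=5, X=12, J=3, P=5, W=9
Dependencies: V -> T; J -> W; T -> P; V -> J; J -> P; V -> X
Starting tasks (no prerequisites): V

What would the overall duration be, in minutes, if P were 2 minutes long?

Baseline: V→X = 12+12 = 24 → 24 minutes.
The longest path through P is only 22 minutes, so P has float 2.
No other chain overtakes it, so the finish is 24 minutes.

24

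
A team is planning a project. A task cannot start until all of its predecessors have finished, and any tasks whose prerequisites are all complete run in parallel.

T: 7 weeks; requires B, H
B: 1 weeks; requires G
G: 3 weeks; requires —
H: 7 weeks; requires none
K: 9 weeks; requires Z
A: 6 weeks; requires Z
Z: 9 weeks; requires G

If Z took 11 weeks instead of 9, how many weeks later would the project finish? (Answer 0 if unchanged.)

2

Baseline: G→Z→K = 3+9+9 = 21 → 21 weeks.
Since Z is critical, the +2 change carries straight to that chain (now 23 weeks).
The critical path is still G→Z→K; finish is now 23 weeks.
Change in finish: 23 − 21 = +2 weeks.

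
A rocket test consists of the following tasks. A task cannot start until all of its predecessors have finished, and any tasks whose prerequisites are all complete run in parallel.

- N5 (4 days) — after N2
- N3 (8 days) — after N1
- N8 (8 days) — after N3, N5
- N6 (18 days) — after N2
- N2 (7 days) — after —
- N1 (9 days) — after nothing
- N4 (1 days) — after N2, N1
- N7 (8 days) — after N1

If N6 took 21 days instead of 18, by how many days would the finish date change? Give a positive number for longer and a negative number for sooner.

Baseline: N2→N6 = 7+18 = 25 → 25 days.
Since N6 is critical, the +3 change carries straight to that chain (now 28 days).
No other chain overtakes it, so the finish is 28 days.
Change in finish: 28 − 25 = +3 days.

3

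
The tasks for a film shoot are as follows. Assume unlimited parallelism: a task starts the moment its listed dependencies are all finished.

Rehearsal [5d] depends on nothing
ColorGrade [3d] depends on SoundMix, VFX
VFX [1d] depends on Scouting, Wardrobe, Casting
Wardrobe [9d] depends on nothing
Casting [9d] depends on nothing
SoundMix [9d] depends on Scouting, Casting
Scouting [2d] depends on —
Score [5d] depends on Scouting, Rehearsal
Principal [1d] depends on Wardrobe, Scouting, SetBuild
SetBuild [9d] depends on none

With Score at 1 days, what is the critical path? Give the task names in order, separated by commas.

The binding path is Casting→SoundMix→ColorGrade = 9+9+3 = 21; finish at 21 days.
Score has 11 days of float (longest path through it is 10).
No other chain overtakes it, so the finish is 21 days.

Casting, SoundMix, ColorGrade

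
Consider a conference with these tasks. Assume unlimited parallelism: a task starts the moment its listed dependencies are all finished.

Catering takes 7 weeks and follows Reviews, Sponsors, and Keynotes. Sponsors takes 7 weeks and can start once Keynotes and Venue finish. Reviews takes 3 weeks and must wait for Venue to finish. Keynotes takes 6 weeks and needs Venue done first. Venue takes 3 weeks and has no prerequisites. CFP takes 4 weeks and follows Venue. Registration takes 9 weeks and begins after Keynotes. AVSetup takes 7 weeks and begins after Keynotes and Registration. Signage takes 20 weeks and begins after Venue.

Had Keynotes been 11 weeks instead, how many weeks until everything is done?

Critical path before the change: Venue→Keynotes→Registration→AVSetup = 3+6+9+7 = 25 giving 25 weeks.
Since Keynotes is critical, the +5 change carries straight to that chain (now 30 weeks).
That remains the longest chain; total 30 weeks.

30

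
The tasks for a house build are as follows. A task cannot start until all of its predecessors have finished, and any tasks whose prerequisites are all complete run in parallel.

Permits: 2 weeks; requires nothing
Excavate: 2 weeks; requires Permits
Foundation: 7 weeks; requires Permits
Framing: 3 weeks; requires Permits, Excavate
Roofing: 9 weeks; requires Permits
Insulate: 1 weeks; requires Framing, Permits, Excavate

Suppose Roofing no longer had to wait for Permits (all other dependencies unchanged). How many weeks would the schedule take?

With the dependency in place, Permits→Roofing = 2+9 = 11 sets the finish at 11 weeks.
Without Permits→Roofing, Roofing's earliest start moves from 2 to 0.
The longest chain is now Permits→Foundation = 2+7 = 9, so the schedule takes 9 weeks.

9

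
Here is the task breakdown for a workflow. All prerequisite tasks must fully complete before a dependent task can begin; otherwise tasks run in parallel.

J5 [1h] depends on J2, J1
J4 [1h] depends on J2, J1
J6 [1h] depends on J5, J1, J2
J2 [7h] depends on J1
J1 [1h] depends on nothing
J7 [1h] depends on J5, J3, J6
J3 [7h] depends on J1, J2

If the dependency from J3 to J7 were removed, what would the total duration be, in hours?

Before: longest chain J1→J2→J3→J7 = 1+7+7+1 = 16, finish 16.
Without J3→J7, J7's earliest start moves from 15 to 10.
New critical path: J1→J2→J3 = 1+7+7 = 15 ⇒ 15 hours.

15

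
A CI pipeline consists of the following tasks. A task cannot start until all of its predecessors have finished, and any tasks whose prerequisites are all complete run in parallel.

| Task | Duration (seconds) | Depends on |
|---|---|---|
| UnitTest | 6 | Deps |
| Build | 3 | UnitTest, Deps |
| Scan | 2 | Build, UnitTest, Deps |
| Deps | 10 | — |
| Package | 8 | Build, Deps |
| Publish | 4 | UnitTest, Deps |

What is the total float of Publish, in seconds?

7

Critical path: Deps→UnitTest→Build→Package = 10+6+3+8 = 27, so the finish is 27 seconds.
Longest path through Publish: 20 seconds (earliest finish 20, latest finish 27).
Slack of Publish = 23 − 16 = 7 seconds.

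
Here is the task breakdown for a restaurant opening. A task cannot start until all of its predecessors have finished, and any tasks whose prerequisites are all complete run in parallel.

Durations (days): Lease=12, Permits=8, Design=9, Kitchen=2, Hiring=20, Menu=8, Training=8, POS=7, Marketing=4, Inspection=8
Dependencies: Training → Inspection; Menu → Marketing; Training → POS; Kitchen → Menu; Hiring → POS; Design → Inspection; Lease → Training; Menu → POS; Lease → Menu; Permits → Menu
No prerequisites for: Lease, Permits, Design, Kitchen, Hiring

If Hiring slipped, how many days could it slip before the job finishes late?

1

Critical path: Lease→Training→Inspection = 12+8+8 = 28, so the finish is 28 days.
The longest chain containing Hiring totals 27 days.
Float = 28 − 27 = 1.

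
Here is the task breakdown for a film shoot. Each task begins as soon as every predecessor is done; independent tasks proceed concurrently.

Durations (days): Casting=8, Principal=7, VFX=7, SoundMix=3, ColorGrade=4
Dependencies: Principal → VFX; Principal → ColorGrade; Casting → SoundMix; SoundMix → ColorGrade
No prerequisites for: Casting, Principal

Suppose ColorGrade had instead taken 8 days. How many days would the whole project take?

19

Actual critical path: Casting→SoundMix→ColorGrade = 8+3+4 = 15 ⇒ 15 days.
ColorGrade lies on that path, so at 8 days the path becomes 19 days.
That remains the longest chain; total 19 days.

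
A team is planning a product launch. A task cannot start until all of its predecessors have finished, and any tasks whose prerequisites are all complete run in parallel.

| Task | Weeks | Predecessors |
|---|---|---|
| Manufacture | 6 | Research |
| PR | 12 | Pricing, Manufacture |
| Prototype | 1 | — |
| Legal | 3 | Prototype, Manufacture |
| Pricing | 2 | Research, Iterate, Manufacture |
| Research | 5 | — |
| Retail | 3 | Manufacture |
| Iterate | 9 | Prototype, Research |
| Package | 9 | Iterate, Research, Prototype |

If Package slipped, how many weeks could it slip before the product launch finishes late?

5

Critical path: Research→Iterate→Pricing→PR = 5+9+2+12 = 28, so the finish is 28 weeks.
Longest path through Package: 23 weeks (earliest finish 23, latest finish 28).
So Package can slip 28 − 23 = 5 weeks.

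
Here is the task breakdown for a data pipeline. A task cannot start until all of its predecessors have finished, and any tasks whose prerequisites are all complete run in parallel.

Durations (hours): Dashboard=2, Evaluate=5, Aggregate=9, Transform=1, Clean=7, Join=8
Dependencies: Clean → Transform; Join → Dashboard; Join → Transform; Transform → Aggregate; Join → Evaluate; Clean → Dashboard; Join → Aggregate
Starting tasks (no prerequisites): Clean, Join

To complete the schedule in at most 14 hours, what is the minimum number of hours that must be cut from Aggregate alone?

4

Current finish: 18 hours; target: 14.
Aggregate is on every critical path, so each hour cut from Aggregate cuts the finish by one (this holds down to a finish of 13).
Need 18 − 14 = 4 hours off Aggregate → Aggregate becomes 5 hours, finish becomes 14.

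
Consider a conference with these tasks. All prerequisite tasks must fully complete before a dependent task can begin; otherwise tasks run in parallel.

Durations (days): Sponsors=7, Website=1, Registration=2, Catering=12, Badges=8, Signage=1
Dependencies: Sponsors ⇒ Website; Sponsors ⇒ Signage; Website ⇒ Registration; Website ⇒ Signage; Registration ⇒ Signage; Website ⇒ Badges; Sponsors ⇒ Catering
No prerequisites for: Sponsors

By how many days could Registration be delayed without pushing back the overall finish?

8

The longest chain is Sponsors→Catering = 7+12 = 19; overall finish 19 days.
The longest chain containing Registration totals 11 days.
Slack of Registration = 16 − 8 = 8 days.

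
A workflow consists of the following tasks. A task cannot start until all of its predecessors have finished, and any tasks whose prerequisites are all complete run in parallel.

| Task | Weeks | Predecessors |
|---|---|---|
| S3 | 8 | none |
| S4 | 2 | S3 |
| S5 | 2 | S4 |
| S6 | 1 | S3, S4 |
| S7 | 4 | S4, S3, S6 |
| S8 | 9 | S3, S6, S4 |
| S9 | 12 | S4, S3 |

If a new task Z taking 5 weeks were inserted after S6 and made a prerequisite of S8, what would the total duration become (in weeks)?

25

Originally the schedule takes 22 weeks.
With Z inserted, S8 now waits for max(S3, S6, S4, Z).
New critical path: S3→S4→S6→Z→S8 = 8+2+1+5+9 = 25 ⇒ 25 weeks.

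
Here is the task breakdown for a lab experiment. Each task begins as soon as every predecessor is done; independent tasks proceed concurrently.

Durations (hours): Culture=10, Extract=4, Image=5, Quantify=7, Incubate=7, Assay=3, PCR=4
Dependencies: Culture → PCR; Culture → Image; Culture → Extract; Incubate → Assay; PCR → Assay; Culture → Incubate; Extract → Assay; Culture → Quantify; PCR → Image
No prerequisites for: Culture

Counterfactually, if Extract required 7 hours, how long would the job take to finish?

20

Baseline: Culture→Incubate→Assay = 10+7+3 = 20 → 20 hours.
Extract has 3 hours of float (longest path through it is 17).
No other chain overtakes it, so the finish is 20 hours.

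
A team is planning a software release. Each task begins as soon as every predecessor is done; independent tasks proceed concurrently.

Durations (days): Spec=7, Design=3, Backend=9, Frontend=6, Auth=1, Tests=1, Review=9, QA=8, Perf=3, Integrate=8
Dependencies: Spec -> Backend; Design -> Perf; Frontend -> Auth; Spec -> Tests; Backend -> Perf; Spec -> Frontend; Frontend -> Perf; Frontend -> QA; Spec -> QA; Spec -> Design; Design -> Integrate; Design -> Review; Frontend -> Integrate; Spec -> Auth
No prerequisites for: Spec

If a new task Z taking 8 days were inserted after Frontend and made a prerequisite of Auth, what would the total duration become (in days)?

22

Originally the job takes 21 days.
With Z inserted, Auth now waits for max(Spec, Frontend, Z).
New critical path: Spec→Frontend→Z→Auth = 7+6+8+1 = 22 ⇒ 22 days.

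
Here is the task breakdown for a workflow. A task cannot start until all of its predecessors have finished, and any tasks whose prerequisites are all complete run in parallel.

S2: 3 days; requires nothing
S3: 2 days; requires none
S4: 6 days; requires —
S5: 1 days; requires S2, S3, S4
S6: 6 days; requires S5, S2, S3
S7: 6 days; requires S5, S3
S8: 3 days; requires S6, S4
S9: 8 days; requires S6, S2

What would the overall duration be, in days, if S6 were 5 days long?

Critical path before the change: S4→S5→S6→S9 = 6+1+6+8 = 21 giving 21 days.
Since S6 is critical, the -1 change carries straight to that chain (now 20 days).
No other chain overtakes it, so the finish is 20 days.

20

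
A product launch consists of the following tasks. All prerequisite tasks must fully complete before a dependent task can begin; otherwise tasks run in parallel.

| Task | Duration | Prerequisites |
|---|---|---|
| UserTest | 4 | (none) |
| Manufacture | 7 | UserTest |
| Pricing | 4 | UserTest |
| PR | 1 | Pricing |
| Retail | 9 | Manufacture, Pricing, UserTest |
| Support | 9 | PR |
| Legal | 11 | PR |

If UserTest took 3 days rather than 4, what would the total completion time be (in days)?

Baseline: UserTest→Manufacture→Retail = 4+7+9 = 20 → 20 days.
UserTest is on the critical path; changing it to 3 makes that path 19 days.
That remains the longest chain; total 19 days.

19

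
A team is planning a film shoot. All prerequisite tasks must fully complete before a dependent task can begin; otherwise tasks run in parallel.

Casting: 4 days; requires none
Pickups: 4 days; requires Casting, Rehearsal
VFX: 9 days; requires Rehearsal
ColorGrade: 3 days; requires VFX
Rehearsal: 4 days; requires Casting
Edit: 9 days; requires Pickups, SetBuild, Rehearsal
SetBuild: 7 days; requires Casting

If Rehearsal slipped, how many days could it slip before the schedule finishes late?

The longest chain is Casting→Rehearsal→Pickups→Edit = 4+4+4+9 = 21; overall finish 21 days.
Longest path through Rehearsal: 21 days (earliest finish 8, latest finish 8).
Float = 21 − 21 = 0.

0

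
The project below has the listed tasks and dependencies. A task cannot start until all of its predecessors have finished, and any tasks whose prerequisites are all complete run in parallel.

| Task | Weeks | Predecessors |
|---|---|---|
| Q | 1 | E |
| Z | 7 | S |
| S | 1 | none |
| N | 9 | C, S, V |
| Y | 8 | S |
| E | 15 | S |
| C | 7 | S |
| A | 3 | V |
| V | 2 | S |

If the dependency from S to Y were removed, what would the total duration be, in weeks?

17

Original critical path: S→C→N = 1+7+9 = 17 ⇒ 17 weeks.
Without S→Y, Y's earliest start moves from 1 to 0.
New critical path: S→C→N = 1+7+9 = 17 ⇒ 17 weeks.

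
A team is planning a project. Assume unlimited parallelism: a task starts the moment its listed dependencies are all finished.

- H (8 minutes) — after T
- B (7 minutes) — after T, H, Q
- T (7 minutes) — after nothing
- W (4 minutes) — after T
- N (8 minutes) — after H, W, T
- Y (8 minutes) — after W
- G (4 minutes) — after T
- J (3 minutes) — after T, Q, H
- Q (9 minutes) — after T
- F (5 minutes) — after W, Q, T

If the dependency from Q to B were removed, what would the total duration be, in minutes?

23

Before: longest chain T→H→N = 7+8+8 = 23, finish 23.
Without Q→B, B's earliest start moves from 16 to 15.
The longest chain is now T→H→N = 7+8+8 = 23, so the plan takes 23 minutes.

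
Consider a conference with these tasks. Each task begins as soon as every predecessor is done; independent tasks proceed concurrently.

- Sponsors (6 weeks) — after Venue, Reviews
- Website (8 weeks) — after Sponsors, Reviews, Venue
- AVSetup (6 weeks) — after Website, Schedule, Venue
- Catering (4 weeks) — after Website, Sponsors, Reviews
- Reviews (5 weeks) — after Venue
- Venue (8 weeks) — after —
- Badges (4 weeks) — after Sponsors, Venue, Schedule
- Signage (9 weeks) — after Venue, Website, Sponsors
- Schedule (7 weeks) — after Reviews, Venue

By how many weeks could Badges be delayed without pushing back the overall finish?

12

Critical path: Venue→Reviews→Sponsors→Website→Signage = 8+5+6+8+9 = 36, so the finish is 36 weeks.
Badges finishes as early as 24 and must finish by 36.
Float = 36 − 24 = 12.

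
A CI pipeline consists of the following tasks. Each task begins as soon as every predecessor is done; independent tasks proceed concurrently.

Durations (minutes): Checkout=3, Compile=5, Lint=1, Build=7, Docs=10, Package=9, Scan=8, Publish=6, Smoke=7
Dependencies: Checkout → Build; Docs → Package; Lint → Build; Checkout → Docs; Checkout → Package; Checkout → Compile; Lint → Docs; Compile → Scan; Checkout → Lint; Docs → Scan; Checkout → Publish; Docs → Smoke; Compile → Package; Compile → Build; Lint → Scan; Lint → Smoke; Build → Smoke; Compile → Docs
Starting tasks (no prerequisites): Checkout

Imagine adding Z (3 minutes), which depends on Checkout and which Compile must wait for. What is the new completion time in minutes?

Originally the plan takes 27 minutes.
With Z inserted, Compile now waits for max(Checkout, Z).
New critical path: Checkout→Z→Compile→Docs→Package = 3+3+5+10+9 = 30 ⇒ 30 minutes.

30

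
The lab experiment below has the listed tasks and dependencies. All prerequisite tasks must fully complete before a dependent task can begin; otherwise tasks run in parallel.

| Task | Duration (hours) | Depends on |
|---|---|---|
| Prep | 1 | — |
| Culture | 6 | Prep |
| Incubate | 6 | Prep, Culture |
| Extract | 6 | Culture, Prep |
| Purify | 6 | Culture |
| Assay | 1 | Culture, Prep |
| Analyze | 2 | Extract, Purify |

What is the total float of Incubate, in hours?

Prep→Culture→Extract→Analyze = 1+6+6+2 = 15 sets the makespan at 15 hours.
Longest path through Incubate: 13 hours (earliest finish 13, latest finish 15).
So Incubate can slip 15 − 13 = 2 hours.

2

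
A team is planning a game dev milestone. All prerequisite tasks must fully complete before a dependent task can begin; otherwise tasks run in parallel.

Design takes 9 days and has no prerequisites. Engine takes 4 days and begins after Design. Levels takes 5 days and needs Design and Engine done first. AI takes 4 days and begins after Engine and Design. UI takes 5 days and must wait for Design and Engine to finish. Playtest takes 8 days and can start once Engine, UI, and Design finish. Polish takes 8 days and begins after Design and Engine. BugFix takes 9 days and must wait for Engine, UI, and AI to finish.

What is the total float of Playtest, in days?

The longest chain is Design→Engine→UI→BugFix = 9+4+5+9 = 27; overall finish 27 days.
Playtest finishes as early as 26 and must finish by 27.
So Playtest can slip 27 − 26 = 1 day.

1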